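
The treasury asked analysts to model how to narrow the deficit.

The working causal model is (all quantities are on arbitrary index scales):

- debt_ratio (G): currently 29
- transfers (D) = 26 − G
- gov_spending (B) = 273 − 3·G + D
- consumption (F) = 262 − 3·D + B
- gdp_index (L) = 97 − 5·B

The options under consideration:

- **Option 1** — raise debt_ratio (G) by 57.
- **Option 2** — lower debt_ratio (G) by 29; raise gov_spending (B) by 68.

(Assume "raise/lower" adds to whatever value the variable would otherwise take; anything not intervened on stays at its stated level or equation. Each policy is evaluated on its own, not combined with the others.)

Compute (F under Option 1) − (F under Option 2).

-154

Option 1 (G + 57):
  G = 29 + 57 = 86
  D = 26 − 86 = -60
  B = 273 − 3·86 + (-60) = -45
  F = 262 − 3·(-60) + (-45) = 397
Option 2 (G − 29, B + 68):
  G = 29 − 29 = 0
  D = 26 − 0 = 26
  B = 273 − 3·0 + 26 (+68 from intervention) = 367
  F = 262 − 3·26 + 367 = 551
F: 397 − 551 = -154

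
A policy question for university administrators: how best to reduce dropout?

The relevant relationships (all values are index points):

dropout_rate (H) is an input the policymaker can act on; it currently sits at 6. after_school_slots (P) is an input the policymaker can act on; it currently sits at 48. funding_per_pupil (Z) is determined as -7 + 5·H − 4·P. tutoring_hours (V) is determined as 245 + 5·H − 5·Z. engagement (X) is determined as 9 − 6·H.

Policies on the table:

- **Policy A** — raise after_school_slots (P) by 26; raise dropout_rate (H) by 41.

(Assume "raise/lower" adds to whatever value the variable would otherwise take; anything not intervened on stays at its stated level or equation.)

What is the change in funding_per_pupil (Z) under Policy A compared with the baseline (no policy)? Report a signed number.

101

Baseline:
  H = 6
  P = 48
  Z = -7 + 5·6 − 4·48 = -169
Policy A (P + 26, H + 41):
  H = 6 + 41 = 47
  P = 48 + 26 = 74
  Z = -7 + 5·47 − 4·74 = -68
Change in Z: -68 − (-169) = 101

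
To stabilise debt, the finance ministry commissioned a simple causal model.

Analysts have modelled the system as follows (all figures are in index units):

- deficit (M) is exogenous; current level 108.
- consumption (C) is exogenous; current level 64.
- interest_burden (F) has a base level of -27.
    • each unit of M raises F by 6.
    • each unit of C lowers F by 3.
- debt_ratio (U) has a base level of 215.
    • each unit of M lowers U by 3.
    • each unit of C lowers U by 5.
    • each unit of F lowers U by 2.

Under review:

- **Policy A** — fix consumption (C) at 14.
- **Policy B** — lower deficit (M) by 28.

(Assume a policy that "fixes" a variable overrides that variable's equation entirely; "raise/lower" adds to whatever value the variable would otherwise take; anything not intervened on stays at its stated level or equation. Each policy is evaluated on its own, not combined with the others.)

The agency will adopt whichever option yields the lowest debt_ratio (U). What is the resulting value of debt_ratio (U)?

-1337

Policy A (C := 14):
  M = 108
  C = 14
  F = -27 + 6·108 − 3·14 = 579
  U = 215 − 3·108 − 5·14 − 2·579 = -1337
Policy B (M − 28):
  M = 108 − 28 = 80
  C = 64
  F = -27 + 6·80 − 3·64 = 261
  U = 215 − 3·80 − 5·64 − 2·261 = -867
Comparing — Policy A: U=-1337, Policy B: U=-867. Lowest is -1337 (Policy A).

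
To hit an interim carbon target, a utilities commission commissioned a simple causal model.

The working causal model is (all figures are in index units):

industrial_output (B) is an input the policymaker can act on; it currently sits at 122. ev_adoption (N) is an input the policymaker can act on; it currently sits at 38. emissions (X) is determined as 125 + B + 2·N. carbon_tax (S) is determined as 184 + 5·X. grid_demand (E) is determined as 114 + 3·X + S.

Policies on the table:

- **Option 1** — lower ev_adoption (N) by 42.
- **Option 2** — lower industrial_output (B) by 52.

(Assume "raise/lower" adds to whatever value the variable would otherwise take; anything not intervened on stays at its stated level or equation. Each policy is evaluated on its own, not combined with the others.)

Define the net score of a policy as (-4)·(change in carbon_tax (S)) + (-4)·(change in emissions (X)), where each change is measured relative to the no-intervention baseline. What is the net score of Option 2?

1248

Baseline:
  B = 122
  N = 38
  X = 125 + 122 + 2·38 = 323
  S = 184 + 5·323 = 1799
Option 2 (B − 52):
  B = 122 − 52 = 70
  N = 38
  X = 125 + 70 + 2·38 = 271
  S = 184 + 5·271 = 1539
ΔS = 1539 − 1799 = -260; ΔX = 271 − 323 = -52
Score = (-4)·(-260) + (-4)·(-52) = 1248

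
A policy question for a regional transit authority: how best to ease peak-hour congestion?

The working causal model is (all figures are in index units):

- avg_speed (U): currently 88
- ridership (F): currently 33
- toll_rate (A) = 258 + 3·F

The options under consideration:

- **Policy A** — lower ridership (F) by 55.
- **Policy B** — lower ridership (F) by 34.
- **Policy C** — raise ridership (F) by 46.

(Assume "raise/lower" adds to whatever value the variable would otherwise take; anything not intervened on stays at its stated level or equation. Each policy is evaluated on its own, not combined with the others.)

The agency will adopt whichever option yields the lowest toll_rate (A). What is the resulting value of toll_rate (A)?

Policy A (F − 55):
  F = 33 − 55 = -22
  A = 258 + 3·(-22) = 192
Policy B (F − 34):
  F = 33 − 34 = -1
  A = 258 + 3·(-1) = 255
Policy C (F + 46):
  F = 33 + 46 = 79
  A = 258 + 3·79 = 495
Comparing — Policy A: A=192, Policy B: A=255, Policy C: A=495. Lowest is 192 (Policy A).

192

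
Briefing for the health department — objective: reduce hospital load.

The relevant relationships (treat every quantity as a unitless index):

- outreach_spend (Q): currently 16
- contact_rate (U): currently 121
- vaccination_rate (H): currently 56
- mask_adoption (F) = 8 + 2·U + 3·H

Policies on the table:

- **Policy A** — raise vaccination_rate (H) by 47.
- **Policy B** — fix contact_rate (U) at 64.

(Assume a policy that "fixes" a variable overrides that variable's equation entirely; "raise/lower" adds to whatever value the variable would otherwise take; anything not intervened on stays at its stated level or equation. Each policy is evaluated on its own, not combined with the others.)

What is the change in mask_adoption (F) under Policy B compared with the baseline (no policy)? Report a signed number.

Baseline:
  U = 121
  H = 56
  F = 8 + 2·121 + 3·56 = 418
Policy B (U := 64):
  U = 64
  H = 56
  F = 8 + 2·64 + 3·56 = 304
Change in F: 304 − 418 = -114

-114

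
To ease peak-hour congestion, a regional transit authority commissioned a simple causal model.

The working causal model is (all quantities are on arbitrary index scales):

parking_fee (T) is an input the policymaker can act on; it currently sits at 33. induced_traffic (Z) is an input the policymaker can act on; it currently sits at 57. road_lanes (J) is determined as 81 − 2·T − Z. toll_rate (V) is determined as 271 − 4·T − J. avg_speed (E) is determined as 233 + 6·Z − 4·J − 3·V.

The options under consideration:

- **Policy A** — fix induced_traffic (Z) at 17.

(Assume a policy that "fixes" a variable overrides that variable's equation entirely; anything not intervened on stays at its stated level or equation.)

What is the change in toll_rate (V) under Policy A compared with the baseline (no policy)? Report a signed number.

Baseline:
  T = 33
  Z = 57
  J = 81 − 2·33 − 57 = -42
  V = 271 − 4·33 − (-42) = 181
Policy A (Z := 17):
  T = 33
  Z = 17
  J = 81 − 2·33 − 17 = -2
  V = 271 − 4·33 − (-2) = 141
Change in V: 141 − 181 = -40

-40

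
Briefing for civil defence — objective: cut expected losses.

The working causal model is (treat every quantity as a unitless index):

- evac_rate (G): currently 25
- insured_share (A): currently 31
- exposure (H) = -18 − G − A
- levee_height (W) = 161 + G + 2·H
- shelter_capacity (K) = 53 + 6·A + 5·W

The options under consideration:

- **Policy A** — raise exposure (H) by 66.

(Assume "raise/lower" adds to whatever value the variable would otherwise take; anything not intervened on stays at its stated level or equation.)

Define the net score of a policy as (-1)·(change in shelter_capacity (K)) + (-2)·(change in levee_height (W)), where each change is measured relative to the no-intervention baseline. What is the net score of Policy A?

-924

Baseline:
  G = 25
  A = 31
  H = -18 − 25 − 31 = -74
  W = 161 + 25 + 2·(-74) = 38
  K = 53 + 6·31 + 5·38 = 429
Policy A (H + 66):
  G = 25
  A = 31
  H = -18 − 25 − 31 (+66 from intervention) = -8
  W = 161 + 25 + 2·(-8) = 170
  K = 53 + 6·31 + 5·170 = 1089
ΔK = 1089 − 429 = 660; ΔW = 170 − 38 = 132
Score = (-1)·660 + (-2)·132 = -924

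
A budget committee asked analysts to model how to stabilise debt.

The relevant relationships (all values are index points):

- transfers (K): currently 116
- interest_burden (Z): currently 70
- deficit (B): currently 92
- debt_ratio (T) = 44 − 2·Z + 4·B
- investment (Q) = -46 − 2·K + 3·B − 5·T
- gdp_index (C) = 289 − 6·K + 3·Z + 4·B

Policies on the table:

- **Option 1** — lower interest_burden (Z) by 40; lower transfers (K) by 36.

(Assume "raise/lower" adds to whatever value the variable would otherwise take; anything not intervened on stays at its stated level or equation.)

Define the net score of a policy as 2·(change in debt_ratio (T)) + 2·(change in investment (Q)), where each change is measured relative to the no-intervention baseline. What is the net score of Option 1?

-496

Baseline:
  K = 116
  Z = 70
  B = 92
  T = 44 − 2·70 + 4·92 = 272
  Q = -46 − 2·116 + 3·92 − 5·272 = -1362
Option 1 (Z − 40, K − 36):
  K = 116 − 36 = 80
  Z = 70 − 40 = 30
  B = 92
  T = 44 − 2·30 + 4·92 = 352
  Q = -46 − 2·80 + 3·92 − 5·352 = -1690
ΔT = 352 − 272 = 80; ΔQ = -1690 − (-1362) = -328
Score = 2·80 + 2·(-328) = -496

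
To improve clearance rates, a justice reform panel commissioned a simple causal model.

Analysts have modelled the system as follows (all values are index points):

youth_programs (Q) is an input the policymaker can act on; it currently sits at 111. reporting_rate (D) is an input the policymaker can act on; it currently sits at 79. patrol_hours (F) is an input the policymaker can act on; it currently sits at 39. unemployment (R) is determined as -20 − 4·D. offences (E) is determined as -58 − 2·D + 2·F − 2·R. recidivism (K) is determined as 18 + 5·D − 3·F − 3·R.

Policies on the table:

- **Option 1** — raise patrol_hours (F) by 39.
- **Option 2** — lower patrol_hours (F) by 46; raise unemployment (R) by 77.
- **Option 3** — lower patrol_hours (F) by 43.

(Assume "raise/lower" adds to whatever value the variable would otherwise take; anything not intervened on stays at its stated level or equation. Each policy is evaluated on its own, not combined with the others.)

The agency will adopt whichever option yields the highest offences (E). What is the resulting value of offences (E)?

Option 1 (F + 39):
  D = 79
  F = 39 + 39 = 78
  R = -20 − 4·79 = -336
  E = -58 − 2·79 + 2·78 − 2·(-336) = 612
Option 2 (F − 46, R + 77):
  D = 79
  F = 39 − 46 = -7
  R = -20 − 4·79 (+77 from intervention) = -259
  E = -58 − 2·79 + 2·(-7) − 2·(-259) = 288
Option 3 (F − 43):
  D = 79
  F = 39 − 43 = -4
  R = -20 − 4·79 = -336
  E = -58 − 2·79 + 2·(-4) − 2·(-336) = 448
Comparing — Option 1: E=612, Option 2: E=288, Option 3: E=448. Highest is 612 (Option 1).

612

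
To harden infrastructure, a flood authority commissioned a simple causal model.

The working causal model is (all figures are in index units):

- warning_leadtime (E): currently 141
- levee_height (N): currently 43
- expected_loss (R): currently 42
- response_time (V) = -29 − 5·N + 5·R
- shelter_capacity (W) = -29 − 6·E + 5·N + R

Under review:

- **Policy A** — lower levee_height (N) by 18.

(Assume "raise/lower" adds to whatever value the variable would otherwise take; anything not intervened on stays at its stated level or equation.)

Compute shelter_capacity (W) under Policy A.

-708

Policy A (N − 18):
  E = 141
  N = 43 − 18 = 25
  R = 42
  W = -29 − 6·141 + 5·25 + 42 = -708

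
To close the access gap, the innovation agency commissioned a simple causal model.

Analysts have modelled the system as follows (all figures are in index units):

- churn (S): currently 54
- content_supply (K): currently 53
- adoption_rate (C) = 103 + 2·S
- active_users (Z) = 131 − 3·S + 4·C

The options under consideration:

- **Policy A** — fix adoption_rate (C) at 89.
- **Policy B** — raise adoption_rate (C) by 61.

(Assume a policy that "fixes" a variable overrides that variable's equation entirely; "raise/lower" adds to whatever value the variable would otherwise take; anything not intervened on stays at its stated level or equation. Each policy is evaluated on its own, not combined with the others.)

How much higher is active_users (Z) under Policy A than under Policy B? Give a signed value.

Policy A (C := 89):
  S = 54
  C = 89
  Z = 131 − 3·54 + 4·89 = 325
Policy B (C + 61):
  S = 54
  C = 103 + 2·54 (+61 from intervention) = 272
  Z = 131 − 3·54 + 4·272 = 1057
Z: 325 − 1057 = -732

-732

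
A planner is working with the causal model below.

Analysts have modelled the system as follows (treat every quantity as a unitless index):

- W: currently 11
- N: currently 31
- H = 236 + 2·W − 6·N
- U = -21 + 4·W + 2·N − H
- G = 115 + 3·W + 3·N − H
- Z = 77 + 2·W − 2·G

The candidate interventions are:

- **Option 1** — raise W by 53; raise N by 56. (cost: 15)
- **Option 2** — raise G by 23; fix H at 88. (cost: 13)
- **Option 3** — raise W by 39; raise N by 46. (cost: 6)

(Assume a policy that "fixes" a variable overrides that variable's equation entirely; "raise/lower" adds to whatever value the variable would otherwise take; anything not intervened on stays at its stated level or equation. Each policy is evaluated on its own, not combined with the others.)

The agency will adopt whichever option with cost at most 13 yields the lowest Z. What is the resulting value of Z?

-1067

Option 2 (G + 23, H := 88):
  W = 11
  N = 31
  H = 88
  G = 115 + 3·11 + 3·31 − 88 (+23 from intervention) = 176
  Z = 77 + 2·11 − 2·176 = -253
Option 3 (W + 39, N + 46):
  W = 11 + 39 = 50
  N = 31 + 46 = 77
  H = 236 + 2·50 − 6·77 = -126
  G = 115 + 3·50 + 3·77 − (-126) = 622
  Z = 77 + 2·50 − 2·622 = -1067
Comparing — Option 2: Z=-253, Option 3: Z=-1067. Lowest is -1067 (Option 3).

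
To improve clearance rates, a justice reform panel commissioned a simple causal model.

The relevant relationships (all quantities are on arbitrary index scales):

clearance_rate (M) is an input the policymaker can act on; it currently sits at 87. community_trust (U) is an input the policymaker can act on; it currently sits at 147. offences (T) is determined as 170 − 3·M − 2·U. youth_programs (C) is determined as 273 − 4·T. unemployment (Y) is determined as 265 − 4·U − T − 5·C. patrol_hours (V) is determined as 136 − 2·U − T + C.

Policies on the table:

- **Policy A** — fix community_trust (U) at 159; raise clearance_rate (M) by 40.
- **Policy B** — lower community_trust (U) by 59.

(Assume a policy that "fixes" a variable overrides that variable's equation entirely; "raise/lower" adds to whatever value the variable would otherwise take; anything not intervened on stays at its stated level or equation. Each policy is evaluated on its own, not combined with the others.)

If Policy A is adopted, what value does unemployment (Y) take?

-11787

Policy A (U := 159, M + 40):
  M = 87 + 40 = 127
  U = 159
  T = 170 − 3·127 − 2·159 = -529
  C = 273 − 4·(-529) = 2389
  Y = 265 − 4·159 − (-529) − 5·2389 = -11787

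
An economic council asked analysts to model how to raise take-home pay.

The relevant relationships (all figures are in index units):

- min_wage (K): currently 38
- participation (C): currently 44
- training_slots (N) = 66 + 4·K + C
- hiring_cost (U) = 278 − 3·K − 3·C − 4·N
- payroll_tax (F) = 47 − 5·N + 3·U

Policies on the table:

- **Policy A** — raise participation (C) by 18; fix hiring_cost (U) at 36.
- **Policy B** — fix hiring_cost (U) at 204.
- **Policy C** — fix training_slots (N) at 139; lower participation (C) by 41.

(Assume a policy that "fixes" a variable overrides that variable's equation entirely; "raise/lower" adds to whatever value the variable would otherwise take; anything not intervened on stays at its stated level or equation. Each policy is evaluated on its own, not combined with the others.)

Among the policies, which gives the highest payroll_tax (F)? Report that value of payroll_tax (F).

-651

Policy A (C + 18, U := 36):
  K = 38
  C = 44 + 18 = 62
  N = 66 + 4·38 + 62 = 280
  U = 36
  F = 47 − 5·280 + 3·36 = -1245
Policy B (U := 204):
  K = 38
  C = 44
  N = 66 + 4·38 + 44 = 262
  U = 204
  F = 47 − 5·262 + 3·204 = -651
Policy C (N := 139, C − 41):
  K = 38
  C = 44 − 41 = 3
  N = 139
  U = 278 − 3·38 − 3·3 − 4·139 = -401
  F = 47 − 5·139 + 3·(-401) = -1851
Comparing — Policy A: F=-1245, Policy B: F=-651, Policy C: F=-1851. Highest is -651 (Policy B).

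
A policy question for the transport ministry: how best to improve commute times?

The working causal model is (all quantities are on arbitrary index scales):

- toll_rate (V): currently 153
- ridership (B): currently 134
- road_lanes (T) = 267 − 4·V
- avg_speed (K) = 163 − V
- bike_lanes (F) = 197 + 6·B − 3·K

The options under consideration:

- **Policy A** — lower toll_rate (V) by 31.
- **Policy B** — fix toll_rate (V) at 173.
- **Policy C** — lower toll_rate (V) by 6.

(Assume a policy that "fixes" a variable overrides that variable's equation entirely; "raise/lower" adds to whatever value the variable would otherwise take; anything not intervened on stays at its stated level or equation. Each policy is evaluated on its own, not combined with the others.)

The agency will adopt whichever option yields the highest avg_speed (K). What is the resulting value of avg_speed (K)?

Policy A (V − 31):
  V = 153 − 31 = 122
  K = 163 − 122 = 41
Policy B (V := 173):
  V = 173
  K = 163 − 173 = -10
Policy C (V − 6):
  V = 153 − 6 = 147
  K = 163 − 147 = 16
Comparing — Policy A: K=41, Policy B: K=-10, Policy C: K=16. Highest is 41 (Policy A).

41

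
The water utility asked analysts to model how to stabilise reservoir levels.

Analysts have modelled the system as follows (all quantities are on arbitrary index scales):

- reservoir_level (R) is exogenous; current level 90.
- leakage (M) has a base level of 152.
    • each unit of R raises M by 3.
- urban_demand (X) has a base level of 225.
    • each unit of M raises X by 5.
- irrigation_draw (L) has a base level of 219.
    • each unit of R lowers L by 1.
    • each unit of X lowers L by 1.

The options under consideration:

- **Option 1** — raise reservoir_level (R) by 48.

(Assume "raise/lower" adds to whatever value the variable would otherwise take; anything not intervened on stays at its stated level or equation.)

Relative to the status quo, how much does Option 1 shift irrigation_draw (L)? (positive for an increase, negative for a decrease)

-768

Baseline:
  R = 90
  M = 152 + 3·90 = 422
  X = 225 + 5·422 = 2335
  L = 219 − 90 − 2335 = -2206
Option 1 (R + 48):
  R = 90 + 48 = 138
  M = 152 + 3·138 = 566
  X = 225 + 5·566 = 3055
  L = 219 − 138 − 3055 = -2974
Change in L: -2974 − (-2206) = -768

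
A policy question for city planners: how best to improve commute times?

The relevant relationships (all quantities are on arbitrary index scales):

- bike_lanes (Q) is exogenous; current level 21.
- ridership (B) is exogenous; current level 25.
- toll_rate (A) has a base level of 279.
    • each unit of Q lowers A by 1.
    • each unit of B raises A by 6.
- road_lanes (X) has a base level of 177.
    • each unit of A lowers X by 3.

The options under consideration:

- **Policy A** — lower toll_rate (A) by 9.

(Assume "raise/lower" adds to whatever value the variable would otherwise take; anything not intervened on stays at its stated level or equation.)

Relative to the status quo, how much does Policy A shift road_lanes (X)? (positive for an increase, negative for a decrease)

27

Baseline:
  Q = 21
  B = 25
  A = 279 − 21 + 6·25 = 408
  X = 177 − 3·408 = -1047
Policy A (A − 9):
  Q = 21
  B = 25
  A = 279 − 21 + 6·25 (−9 from intervention) = 399
  X = 177 − 3·399 = -1020
Change in X: -1020 − (-1047) = 27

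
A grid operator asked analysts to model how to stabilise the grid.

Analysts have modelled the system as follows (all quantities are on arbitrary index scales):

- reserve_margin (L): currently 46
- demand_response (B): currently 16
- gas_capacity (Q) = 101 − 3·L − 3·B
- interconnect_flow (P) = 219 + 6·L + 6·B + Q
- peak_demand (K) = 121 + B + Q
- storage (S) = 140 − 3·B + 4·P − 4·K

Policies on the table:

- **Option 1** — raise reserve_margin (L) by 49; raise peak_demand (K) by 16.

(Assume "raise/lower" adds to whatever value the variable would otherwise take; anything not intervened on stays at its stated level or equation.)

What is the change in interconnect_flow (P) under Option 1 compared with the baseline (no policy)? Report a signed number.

147

Baseline:
  L = 46
  B = 16
  Q = 101 − 3·46 − 3·16 = -85
  P = 219 + 6·46 + 6·16 + (-85) = 506
Option 1 (L + 49, K + 16):
  L = 46 + 49 = 95
  B = 16
  Q = 101 − 3·95 − 3·16 = -232
  P = 219 + 6·95 + 6·16 + (-232) = 653
Change in P: 653 − 506 = 147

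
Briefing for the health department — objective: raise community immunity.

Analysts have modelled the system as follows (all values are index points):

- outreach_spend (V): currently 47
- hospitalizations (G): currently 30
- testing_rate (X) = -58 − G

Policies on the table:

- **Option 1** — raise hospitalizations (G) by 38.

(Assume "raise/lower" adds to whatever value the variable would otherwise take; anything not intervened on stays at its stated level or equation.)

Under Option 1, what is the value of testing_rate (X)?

Option 1 (G + 38):
  G = 30 + 38 = 68
  X = -58 − 68 = -126

-126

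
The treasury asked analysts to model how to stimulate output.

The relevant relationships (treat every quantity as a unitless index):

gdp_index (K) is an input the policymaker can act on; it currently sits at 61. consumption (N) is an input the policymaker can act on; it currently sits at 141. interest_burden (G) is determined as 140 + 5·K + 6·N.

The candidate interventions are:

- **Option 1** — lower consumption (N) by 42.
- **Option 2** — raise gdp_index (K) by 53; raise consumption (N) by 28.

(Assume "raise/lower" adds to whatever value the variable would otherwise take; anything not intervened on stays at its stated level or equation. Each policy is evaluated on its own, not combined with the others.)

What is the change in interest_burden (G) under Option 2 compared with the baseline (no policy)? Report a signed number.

Baseline:
  K = 61
  N = 141
  G = 140 + 5·61 + 6·141 = 1291
Option 2 (K + 53, N + 28):
  K = 61 + 53 = 114
  N = 141 + 28 = 169
  G = 140 + 5·114 + 6·169 = 1724
Change in G: 1724 − 1291 = 433

433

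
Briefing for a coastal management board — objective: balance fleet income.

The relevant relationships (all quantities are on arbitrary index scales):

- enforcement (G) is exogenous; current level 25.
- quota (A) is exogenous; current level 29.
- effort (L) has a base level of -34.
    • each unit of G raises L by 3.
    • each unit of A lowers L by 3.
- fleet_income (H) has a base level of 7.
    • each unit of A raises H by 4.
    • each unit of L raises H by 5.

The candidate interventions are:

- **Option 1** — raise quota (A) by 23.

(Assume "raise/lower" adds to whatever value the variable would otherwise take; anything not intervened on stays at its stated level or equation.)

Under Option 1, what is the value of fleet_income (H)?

-360

Option 1 (A + 23):
  G = 25
  A = 29 + 23 = 52
  L = -34 + 3·25 − 3·52 = -115
  H = 7 + 4·52 + 5·(-115) = -360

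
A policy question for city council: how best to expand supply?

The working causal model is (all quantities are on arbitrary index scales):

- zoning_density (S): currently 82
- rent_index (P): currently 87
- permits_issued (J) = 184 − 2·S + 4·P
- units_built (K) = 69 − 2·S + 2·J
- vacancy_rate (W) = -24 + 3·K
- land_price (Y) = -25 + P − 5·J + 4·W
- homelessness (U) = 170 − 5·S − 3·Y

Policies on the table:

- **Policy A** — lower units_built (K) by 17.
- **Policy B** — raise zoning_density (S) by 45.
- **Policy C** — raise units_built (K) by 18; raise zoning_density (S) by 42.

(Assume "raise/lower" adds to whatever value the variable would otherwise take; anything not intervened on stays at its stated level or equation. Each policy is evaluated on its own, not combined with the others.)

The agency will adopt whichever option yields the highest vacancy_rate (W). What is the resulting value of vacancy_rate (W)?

1848

Policy A (K − 17):
  S = 82
  P = 87
  J = 184 − 2·82 + 4·87 = 368
  K = 69 − 2·82 + 2·368 (−17 from intervention) = 624
  W = -24 + 3·624 = 1848
Policy B (S + 45):
  S = 82 + 45 = 127
  P = 87
  J = 184 − 2·127 + 4·87 = 278
  K = 69 − 2·127 + 2·278 = 371
  W = -24 + 3·371 = 1089
Policy C (K + 18, S + 42):
  S = 82 + 42 = 124
  P = 87
  J = 184 − 2·124 + 4·87 = 284
  K = 69 − 2·124 + 2·284 (+18 from intervention) = 407
  W = -24 + 3·407 = 1197
Comparing — Policy A: W=1848, Policy B: W=1089, Policy C: W=1197. Highest is 1848 (Policy A).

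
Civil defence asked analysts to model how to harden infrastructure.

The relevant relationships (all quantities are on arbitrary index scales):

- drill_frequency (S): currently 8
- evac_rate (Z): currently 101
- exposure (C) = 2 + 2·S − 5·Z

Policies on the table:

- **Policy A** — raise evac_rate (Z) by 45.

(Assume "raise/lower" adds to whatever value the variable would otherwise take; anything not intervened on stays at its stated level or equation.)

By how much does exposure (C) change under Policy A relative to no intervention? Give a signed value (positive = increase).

Baseline:
  S = 8
  Z = 101
  C = 2 + 2·8 − 5·101 = -487
Policy A (Z + 45):
  S = 8
  Z = 101 + 45 = 146
  C = 2 + 2·8 − 5·146 = -712
Change in C: -712 − (-487) = -225

-225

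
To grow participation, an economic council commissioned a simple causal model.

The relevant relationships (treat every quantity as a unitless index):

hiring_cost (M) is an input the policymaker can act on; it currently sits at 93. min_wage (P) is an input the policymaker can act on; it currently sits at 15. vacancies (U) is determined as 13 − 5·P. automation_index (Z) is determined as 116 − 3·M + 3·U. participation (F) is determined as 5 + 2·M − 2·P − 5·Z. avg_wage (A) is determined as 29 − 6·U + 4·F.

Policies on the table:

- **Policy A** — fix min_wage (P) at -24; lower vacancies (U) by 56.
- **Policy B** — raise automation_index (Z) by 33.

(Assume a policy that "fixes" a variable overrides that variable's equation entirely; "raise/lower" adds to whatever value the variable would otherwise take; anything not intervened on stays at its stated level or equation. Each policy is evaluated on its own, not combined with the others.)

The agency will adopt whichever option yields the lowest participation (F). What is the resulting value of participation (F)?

-101

Policy A (P := -24, U − 56):
  M = 93
  P = -24
  U = 13 − 5·(-24) (−56 from intervention) = 77
  Z = 116 − 3·93 + 3·77 = 68
  F = 5 + 2·93 − 2·(-24) − 5·68 = -101
Policy B (Z + 33):
  M = 93
  P = 15
  U = 13 − 5·15 = -62
  Z = 116 − 3·93 + 3·(-62) (+33 from intervention) = -316
  F = 5 + 2·93 − 2·15 − 5·(-316) = 1741
Comparing — Policy A: F=-101, Policy B: F=1741. Lowest is -101 (Policy A).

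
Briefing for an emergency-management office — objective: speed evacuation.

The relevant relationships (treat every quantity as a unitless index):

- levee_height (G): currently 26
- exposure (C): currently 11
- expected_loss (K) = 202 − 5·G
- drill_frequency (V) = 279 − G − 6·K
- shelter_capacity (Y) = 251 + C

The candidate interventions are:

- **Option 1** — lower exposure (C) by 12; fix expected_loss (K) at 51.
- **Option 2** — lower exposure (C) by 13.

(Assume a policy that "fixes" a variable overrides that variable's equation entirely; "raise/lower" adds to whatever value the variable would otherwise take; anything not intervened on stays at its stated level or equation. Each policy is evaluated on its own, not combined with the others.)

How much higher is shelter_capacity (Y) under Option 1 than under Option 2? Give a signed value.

Option 1 (C − 12, K := 51):
  C = 11 − 12 = -1
  Y = 251 + (-1) = 250
Option 2 (C − 13):
  C = 11 − 13 = -2
  Y = 251 + (-2) = 249
Y: 250 − 249 = 1

1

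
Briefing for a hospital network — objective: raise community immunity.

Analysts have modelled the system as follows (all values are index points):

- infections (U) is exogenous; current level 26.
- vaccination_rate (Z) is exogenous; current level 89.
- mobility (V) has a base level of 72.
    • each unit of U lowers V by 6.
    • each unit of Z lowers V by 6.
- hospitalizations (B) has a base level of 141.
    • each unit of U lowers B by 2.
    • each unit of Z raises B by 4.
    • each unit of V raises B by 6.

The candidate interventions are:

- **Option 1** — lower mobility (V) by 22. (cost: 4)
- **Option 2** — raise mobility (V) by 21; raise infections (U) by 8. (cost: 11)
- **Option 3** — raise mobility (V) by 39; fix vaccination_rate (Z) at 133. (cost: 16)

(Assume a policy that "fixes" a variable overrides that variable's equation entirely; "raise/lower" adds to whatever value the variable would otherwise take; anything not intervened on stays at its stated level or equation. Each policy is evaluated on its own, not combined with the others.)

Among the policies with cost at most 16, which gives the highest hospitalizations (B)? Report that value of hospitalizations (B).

Option 1 (V − 22):
  U = 26
  Z = 89
  V = 72 − 6·26 − 6·89 (−22 from intervention) = -640
  B = 141 − 2·26 + 4·89 + 6·(-640) = -3395
Option 2 (V + 21, U + 8):
  U = 26 + 8 = 34
  Z = 89
  V = 72 − 6·34 − 6·89 (+21 from intervention) = -645
  B = 141 − 2·34 + 4·89 + 6·(-645) = -3441
Option 3 (V + 39, Z := 133):
  U = 26
  Z = 133
  V = 72 − 6·26 − 6·133 (+39 from intervention) = -843
  B = 141 − 2·26 + 4·133 + 6·(-843) = -4437
Comparing — Option 1: B=-3395, Option 2: B=-3441, Option 3: B=-4437. Highest is -3395 (Option 1).

-3395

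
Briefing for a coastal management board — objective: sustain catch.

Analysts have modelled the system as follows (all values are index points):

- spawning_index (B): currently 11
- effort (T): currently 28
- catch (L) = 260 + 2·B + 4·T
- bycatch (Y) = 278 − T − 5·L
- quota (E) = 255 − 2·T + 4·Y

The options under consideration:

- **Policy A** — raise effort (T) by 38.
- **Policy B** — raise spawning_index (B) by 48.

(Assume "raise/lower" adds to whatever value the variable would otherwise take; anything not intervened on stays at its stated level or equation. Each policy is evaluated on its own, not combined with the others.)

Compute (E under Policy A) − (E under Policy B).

-1348

Policy A (T + 38):
  B = 11
  T = 28 + 38 = 66
  L = 260 + 2·11 + 4·66 = 546
  Y = 278 − 66 − 5·546 = -2518
  E = 255 − 2·66 + 4·(-2518) = -9949
Policy B (B + 48):
  B = 11 + 48 = 59
  T = 28
  L = 260 + 2·59 + 4·28 = 490
  Y = 278 − 28 − 5·490 = -2200
  E = 255 − 2·28 + 4·(-2200) = -8601
E: -9949 − (-8601) = -1348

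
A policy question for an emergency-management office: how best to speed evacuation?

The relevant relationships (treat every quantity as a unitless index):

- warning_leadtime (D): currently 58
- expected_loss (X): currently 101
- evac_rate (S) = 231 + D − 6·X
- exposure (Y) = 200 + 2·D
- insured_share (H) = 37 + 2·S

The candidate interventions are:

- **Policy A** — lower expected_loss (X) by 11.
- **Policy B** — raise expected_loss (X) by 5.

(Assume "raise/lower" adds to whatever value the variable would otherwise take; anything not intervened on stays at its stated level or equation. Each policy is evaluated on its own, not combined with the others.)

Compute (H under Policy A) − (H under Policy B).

192

Policy A (X − 11):
  D = 58
  X = 101 − 11 = 90
  S = 231 + 58 − 6·90 = -251
  H = 37 + 2·(-251) = -465
Policy B (X + 5):
  D = 58
  X = 101 + 5 = 106
  S = 231 + 58 − 6·106 = -347
  H = 37 + 2·(-347) = -657
H: -465 − (-657) = 192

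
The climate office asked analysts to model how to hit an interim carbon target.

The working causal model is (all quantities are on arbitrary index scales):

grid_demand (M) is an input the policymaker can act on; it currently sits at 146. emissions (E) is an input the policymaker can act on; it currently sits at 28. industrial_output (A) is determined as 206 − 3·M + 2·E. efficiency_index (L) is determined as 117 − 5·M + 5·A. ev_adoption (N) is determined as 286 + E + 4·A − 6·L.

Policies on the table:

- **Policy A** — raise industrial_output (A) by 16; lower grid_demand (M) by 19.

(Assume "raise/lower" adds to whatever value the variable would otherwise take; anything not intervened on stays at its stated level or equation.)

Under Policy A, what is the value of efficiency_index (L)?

Policy A (A + 16, M − 19):
  M = 146 − 19 = 127
  E = 28
  A = 206 − 3·127 + 2·28 (+16 from intervention) = -103
  L = 117 − 5·127 + 5·(-103) = -1033

-1033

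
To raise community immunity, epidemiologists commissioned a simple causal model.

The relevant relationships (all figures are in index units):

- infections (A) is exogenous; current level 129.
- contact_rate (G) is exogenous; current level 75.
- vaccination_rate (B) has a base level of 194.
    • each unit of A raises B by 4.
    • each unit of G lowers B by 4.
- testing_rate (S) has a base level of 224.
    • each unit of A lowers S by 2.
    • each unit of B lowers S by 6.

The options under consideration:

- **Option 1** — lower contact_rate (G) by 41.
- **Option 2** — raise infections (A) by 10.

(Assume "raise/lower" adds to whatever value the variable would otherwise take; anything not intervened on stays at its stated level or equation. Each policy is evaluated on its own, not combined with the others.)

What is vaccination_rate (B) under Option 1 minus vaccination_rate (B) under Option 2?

Option 1 (G − 41):
  A = 129
  G = 75 − 41 = 34
  B = 194 + 4·129 − 4·34 = 574
Option 2 (A + 10):
  A = 129 + 10 = 139
  G = 75
  B = 194 + 4·139 − 4·75 = 450
B: 574 − 450 = 124

124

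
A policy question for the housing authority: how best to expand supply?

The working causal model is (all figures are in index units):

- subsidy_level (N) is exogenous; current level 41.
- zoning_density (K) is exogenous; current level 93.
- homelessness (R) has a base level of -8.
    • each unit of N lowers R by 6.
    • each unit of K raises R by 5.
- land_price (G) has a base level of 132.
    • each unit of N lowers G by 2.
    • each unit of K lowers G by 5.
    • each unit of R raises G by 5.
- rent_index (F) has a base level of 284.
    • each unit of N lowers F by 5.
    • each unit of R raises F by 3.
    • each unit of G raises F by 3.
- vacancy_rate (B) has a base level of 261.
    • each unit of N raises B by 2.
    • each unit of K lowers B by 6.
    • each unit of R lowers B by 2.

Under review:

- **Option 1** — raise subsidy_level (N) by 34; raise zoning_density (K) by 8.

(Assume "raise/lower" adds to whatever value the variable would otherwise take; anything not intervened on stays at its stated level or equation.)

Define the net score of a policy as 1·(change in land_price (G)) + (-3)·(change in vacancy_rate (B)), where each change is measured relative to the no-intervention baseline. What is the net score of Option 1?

-1972

Baseline:
  N = 41
  K = 93
  R = -8 − 6·41 + 5·93 = 211
  G = 132 − 2·41 − 5·93 + 5·211 = 640
  B = 261 + 2·41 − 6·93 − 2·211 = -637
Option 1 (N + 34, K + 8):
  N = 41 + 34 = 75
  K = 93 + 8 = 101
  R = -8 − 6·75 + 5·101 = 47
  G = 132 − 2·75 − 5·101 + 5·47 = -288
  B = 261 + 2·75 − 6·101 − 2·47 = -289
ΔG = -288 − 640 = -928; ΔB = -289 − (-637) = 348
Score = 1·(-928) + (-3)·348 = -1972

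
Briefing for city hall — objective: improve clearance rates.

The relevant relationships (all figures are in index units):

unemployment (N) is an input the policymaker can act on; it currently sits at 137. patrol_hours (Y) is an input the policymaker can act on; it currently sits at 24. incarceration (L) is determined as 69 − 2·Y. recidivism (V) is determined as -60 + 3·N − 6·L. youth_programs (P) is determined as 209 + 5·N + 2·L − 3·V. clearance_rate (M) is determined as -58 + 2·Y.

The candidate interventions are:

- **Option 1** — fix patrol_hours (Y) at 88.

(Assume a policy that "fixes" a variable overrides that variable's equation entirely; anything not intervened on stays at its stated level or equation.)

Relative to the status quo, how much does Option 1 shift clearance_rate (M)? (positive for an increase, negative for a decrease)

Baseline:
  Y = 24
  M = -58 + 2·24 = -10
Option 1 (Y := 88):
  Y = 88
  M = -58 + 2·88 = 118
Change in M: 118 − (-10) = 128

128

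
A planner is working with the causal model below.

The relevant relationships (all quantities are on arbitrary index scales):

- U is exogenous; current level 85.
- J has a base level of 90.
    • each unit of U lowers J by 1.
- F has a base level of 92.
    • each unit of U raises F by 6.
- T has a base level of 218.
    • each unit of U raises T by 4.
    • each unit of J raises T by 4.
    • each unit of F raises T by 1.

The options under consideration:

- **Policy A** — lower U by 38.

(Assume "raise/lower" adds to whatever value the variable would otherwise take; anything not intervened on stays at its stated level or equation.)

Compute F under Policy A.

Policy A (U − 38):
  U = 85 − 38 = 47
  F = 92 + 6·47 = 374

374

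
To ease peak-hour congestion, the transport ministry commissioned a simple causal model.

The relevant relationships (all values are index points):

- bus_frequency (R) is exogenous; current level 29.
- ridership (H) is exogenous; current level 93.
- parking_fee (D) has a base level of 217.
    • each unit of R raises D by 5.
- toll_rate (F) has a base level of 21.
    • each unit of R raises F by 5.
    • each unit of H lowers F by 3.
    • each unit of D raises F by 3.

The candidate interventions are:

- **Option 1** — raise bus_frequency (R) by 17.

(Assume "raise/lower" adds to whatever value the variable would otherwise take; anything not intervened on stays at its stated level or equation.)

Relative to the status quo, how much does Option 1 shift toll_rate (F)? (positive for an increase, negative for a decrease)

Baseline:
  R = 29
  H = 93
  D = 217 + 5·29 = 362
  F = 21 + 5·29 − 3·93 + 3·362 = 973
Option 1 (R + 17):
  R = 29 + 17 = 46
  H = 93
  D = 217 + 5·46 = 447
  F = 21 + 5·46 − 3·93 + 3·447 = 1313
Change in F: 1313 − 973 = 340

340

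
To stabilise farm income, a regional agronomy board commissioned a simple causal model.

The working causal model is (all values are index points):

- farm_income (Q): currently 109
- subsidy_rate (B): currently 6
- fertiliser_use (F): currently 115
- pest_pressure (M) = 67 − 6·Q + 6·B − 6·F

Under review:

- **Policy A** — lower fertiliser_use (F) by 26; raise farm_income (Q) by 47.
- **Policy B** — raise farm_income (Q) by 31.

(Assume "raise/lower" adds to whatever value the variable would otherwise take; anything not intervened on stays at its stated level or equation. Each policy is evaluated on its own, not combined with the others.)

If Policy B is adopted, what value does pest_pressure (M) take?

-1427

Policy B (Q + 31):
  Q = 109 + 31 = 140
  B = 6
  F = 115
  M = 67 − 6·140 + 6·6 − 6·115 = -1427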